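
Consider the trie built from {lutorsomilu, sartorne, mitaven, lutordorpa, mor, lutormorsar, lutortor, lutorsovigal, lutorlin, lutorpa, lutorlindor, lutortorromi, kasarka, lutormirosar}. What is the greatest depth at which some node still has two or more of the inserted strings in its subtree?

8

Look for the deepest trie node that still has at least two words in its subtree.
e.g. "lutorlin" and "lutorlindor" share the prefix "lutorlin" of length 8; no pair shares a longer one.
Longest shared-prefix length: 8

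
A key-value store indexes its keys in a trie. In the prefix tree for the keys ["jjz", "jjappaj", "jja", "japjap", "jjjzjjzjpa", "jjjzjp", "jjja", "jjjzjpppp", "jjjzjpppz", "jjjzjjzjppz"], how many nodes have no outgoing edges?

A leaf is a node with no children — equivalently, the end of a word that is not a proper prefix of any other stored word.
Those words: "japjap", "jjappaj", "jjja", "jjjzjjzjpa", "jjjzjjzjppz", "jjjzjpppp", "jjjzjpppz", "jjz"
Leaf count: 8

8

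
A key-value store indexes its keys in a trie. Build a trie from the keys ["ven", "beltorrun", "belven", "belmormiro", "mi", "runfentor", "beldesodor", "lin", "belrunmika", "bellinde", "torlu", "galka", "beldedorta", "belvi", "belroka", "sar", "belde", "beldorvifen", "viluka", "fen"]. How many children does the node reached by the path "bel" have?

Follow the path "bel" to its node, then look at its outgoing edges.
Distinct next characters after "bel": d, l, m, r, t, v.
That node has 6 child edges.

6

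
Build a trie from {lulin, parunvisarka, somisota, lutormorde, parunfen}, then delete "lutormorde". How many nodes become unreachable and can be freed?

Walk "lutormorde" from the leaf back toward the root, removing each node that no remaining word uses.
The suffix "tormorde" (8 nodes) is used only by "lutormorde"; the node for "lu" still has the child "l", so pruning stops there.
Nodes removed: 8

8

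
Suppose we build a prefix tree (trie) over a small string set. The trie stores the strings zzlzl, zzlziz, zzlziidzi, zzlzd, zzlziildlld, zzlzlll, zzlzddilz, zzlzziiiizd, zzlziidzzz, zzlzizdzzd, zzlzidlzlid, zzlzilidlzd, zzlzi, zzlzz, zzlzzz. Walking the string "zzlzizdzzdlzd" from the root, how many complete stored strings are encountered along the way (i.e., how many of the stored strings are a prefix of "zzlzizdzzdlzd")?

Check each prefix of "zzlzizdzzdlzd" against the stored set — each match is an end-marker on the path.
Prefixes of the query that are stored words: "zzlzi", "zzlziz", "zzlzizdzzd"
Count: 3

3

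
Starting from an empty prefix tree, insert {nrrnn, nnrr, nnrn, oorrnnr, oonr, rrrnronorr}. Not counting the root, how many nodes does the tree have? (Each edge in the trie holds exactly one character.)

28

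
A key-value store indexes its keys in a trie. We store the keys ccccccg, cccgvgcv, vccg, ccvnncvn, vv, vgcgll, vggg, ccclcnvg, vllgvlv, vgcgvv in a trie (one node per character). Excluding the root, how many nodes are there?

43

Insert word by word; a character creates a node only if that edge doesn't already exist:
  "ccccccg" → 7 new (c, c, c, c, c, c, g)
  "cccgvgcv" → prefix "ccc" already present; 5 new (g, v, g, c, v)
  "vccg" → 4 new (v, c, c, g)
  "ccvnncvn" → prefix "cc" already present; 6 new (v, n, n, c, v, n)
  "vv" → prefix "v" already present; 1 new (v)
  "vgcgll" → prefix "v" already present; 5 new (g, c, g, l, l)
  "vggg" → prefix "vg" already present; 2 new (g, g)
  "ccclcnvg" → prefix "ccc" already present; 5 new (l, c, n, v, g)
  "vllgvlv" → prefix "v" already present; 6 new (l, l, g, v, l, v)
  "vgcgvv" → prefix "vgcg" already present; 2 new (v, v)
Total nodes = 7 + 5 + 4 + 6 + 1 + 5 + 2 + 5 + 6 + 2 = 43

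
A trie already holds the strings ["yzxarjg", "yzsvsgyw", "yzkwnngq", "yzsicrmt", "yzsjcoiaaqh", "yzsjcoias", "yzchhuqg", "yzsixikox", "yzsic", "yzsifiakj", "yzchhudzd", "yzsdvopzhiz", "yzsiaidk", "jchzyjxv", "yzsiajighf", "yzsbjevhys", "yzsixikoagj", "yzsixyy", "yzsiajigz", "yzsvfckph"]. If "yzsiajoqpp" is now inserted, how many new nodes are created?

The longest prefix of "yzsiajoqpp" already in the trie is "yzsiaj" (length 6).
New nodes needed: |"yzsiajoqpp"| − 6 = 10 − 6 = 4.

4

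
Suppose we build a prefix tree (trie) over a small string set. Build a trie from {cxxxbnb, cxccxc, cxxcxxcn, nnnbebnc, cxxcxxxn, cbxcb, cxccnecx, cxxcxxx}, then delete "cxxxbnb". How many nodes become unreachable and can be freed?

4

After clearing the end-marker at "cxxxbnb", prune upward until reaching a node still needed by another word.
The suffix "xbnb" (4 nodes) is used only by "cxxxbnb"; the node for "cxx" still has the child "c", so pruning stops there.
Nodes removed: 4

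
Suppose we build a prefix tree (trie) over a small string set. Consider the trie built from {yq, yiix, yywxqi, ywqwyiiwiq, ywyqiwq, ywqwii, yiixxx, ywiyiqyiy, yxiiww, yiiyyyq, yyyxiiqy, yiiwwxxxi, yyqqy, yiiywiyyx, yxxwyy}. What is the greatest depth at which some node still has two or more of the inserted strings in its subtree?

The deepest shared node is where two words last agree before diverging.
e.g. "yiix" and "yiixxx" share the prefix "yiix" of length 4; no pair shares a longer one.
Longest shared-prefix length: 4

4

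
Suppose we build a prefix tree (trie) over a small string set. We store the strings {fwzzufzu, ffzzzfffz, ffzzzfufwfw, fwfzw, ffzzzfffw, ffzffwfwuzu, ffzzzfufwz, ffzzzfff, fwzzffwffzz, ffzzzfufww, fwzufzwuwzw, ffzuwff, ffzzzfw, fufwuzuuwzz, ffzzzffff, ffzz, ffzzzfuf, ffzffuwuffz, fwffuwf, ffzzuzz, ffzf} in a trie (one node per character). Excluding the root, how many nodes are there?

79

For each word, the new-node count is its length minus the longest prefix already in the trie:
  "fwzzufzu" → 8 new (f, w, z, z, u, f, z, u)
  "ffzzzfffz" → prefix "f" already present; 8 new (f, z, z, z, f, f, f, z)
  "ffzzzfufwfw" → prefix "ffzzzf" already present; 5 new (u, f, w, f, w)
  "fwfzw" → prefix "fw" already present; 3 new (f, z, w)
  "ffzzzfffw" → prefix "ffzzzfff" already present; 1 new (w)
  "ffzffwfwuzu" → prefix "ffz" already present; 8 new (f, f, w, f, w, u, z, u)
  "ffzzzfufwz" → prefix "ffzzzfufw" already present; 1 new (z)
  "ffzzzfff" → prefix "ffzzzfff" already present; 0 new (none)
  "fwzzffwffzz" → prefix "fwzz" already present; 7 new (f, f, w, f, f, z, z)
  "ffzzzfufww" → prefix "ffzzzfufw" already present; 1 new (w)
  "fwzufzwuwzw" → prefix "fwz" already present; 8 new (u, f, z, w, u, w, z, w)
  "ffzuwff" → prefix "ffz" already present; 4 new (u, w, f, f)
  "ffzzzfw" → prefix "ffzzzf" already present; 1 new (w)
  "fufwuzuuwzz" → prefix "f" already present; 10 new (u, f, w, u, z, u, u, w, z, z)
  "ffzzzffff" → prefix "ffzzzfff" already present; 1 new (f)
  "ffzz" → prefix "ffzz" already present; 0 new (none)
  "ffzzzfuf" → prefix "ffzzzfuf" already present; 0 new (none)
  "ffzffuwuffz" → prefix "ffzff" already present; 6 new (u, w, u, f, f, z)
  "fwffuwf" → prefix "fwf" already present; 4 new (f, u, w, f)
  "ffzzuzz" → prefix "ffzz" already present; 3 new (u, z, z)
  "ffzf" → prefix "ffzf" already present; 0 new (none)
Total nodes = 8 + 8 + 5 + 3 + 1 + 8 + 1 + 0 + 7 + 1 + 8 + 4 + 1 + 10 + 1 + 0 + 0 + 6 + 4 + 3 + 0 = 79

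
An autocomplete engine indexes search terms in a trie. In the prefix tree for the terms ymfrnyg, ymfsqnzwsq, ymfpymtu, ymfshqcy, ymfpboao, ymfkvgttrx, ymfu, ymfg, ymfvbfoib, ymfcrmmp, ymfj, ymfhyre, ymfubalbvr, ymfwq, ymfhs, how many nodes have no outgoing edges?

14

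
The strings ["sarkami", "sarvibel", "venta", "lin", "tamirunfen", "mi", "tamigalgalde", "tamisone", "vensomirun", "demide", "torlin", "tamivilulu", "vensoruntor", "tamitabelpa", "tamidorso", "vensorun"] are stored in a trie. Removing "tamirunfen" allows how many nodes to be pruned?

6

After clearing the end-marker at "tamirunfen", prune upward until reaching a node still needed by another word.
The suffix "runfen" (6 nodes) is used only by "tamirunfen"; the node for "tami" still has the child "g", so pruning stops there.
Nodes removed: 6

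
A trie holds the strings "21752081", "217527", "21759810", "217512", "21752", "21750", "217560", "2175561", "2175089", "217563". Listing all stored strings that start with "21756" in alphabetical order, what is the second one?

217563

Filter for "21756…" and sort: "217560", "217563"
The 2nd is 217563.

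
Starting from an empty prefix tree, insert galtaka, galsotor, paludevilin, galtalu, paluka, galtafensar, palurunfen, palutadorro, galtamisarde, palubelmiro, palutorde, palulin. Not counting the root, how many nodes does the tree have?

67

Trace insertions, counting only characters that open a new branch:
  "galtaka" → 7 new (g, a, l, t, a, k, a)
  "galsotor" → prefix "gal" already present; 5 new (s, o, t, o, r)
  "paludevilin" → 11 new (p, a, l, u, d, e, v, i, l, i, n)
  "galtalu" → prefix "galta" already present; 2 new (l, u)
  "paluka" → prefix "palu" already present; 2 new (k, a)
  "galtafensar" → prefix "galta" already present; 6 new (f, e, n, s, a, r)
  "palurunfen" → prefix "palu" already present; 6 new (r, u, n, f, e, n)
  "palutadorro" → prefix "palu" already present; 7 new (t, a, d, o, r, r, o)
  "galtamisarde" → prefix "galta" already present; 7 new (m, i, s, a, r, d, e)
  "palubelmiro" → prefix "palu" already present; 7 new (b, e, l, m, i, r, o)
  "palutorde" → prefix "palut" already present; 4 new (o, r, d, e)
  "palulin" → prefix "palu" already present; 3 new (l, i, n)
Total nodes = 7 + 5 + 11 + 2 + 2 + 6 + 6 + 7 + 7 + 7 + 4 + 3 = 67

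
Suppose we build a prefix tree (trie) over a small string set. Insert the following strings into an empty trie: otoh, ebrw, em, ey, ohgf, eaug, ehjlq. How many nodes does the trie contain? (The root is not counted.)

20

Count nodes per top-level branch (shared prefixes stored once):
  'e'-branch (eaug, ebrw, ehjlq, em, ey): 13 nodes
  'o'-branch (ohgf, otoh): 7 nodes
Sum: 20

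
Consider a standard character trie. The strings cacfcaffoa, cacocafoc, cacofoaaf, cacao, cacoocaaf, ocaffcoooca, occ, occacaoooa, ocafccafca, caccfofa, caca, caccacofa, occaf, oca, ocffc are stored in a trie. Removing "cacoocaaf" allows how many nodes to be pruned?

5

After clearing the end-marker at "cacoocaaf", prune upward until reaching a node still needed by another word.
The suffix "ocaaf" (5 nodes) is used only by "cacoocaaf"; the node for "caco" still has the child "c", so pruning stops there.
Nodes removed: 5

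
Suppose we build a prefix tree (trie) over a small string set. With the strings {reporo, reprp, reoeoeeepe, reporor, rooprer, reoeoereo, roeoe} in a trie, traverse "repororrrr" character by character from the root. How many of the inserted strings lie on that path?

2

Traverse "repororrrr" character by character; count nodes along the way that are marked as word ends.
Prefixes of the query that are stored words: "reporo", "reporor"
Count: 2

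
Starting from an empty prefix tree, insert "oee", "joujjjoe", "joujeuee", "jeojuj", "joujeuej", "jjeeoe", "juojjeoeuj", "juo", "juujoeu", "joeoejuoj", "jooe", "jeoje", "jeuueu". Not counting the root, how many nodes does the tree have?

For each word, the new-node count is its length minus the longest prefix already in the trie:
  "oee" → 3 new (o, e, e)
  "joujjjoe" → 8 new (j, o, u, j, j, j, o, e)
  "joujeuee" → prefix "jouj" already present; 4 new (e, u, e, e)
  "jeojuj" → prefix "j" already present; 5 new (e, o, j, u, j)
  "joujeuej" → prefix "joujeue" already present; 1 new (j)
  "jjeeoe" → prefix "j" already present; 5 new (j, e, e, o, e)
  "juojjeoeuj" → prefix "j" already present; 9 new (u, o, j, j, e, o, e, u, j)
  "juo" → prefix "juo" already present; 0 new (none)
  "juujoeu" → prefix "ju" already present; 5 new (u, j, o, e, u)
  "joeoejuoj" → prefix "jo" already present; 7 new (e, o, e, j, u, o, j)
  "jooe" → prefix "jo" already present; 2 new (o, e)
  "jeoje" → prefix "jeoj" already present; 1 new (e)
  "jeuueu" → prefix "je" already present; 4 new (u, u, e, u)
Total nodes = 3 + 8 + 4 + 5 + 1 + 5 + 9 + 0 + 5 + 7 + 2 + 1 + 4 = 54

54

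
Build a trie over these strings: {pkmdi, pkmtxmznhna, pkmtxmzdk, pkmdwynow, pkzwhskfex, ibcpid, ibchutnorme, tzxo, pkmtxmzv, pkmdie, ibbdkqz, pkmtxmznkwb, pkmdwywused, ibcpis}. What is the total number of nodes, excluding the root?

62

For each word, the new-node count is its length minus the longest prefix already in the trie:
  "pkmdi" → 5 new (p, k, m, d, i)
  "pkmtxmznhna" → prefix "pkm" already present; 8 new (t, x, m, z, n, h, n, a)
  "pkmtxmzdk" → prefix "pkmtxmz" already present; 2 new (d, k)
  "pkmdwynow" → prefix "pkmd" already present; 5 new (w, y, n, o, w)
  "pkzwhskfex" → prefix "pk" already present; 8 new (z, w, h, s, k, f, e, x)
  "ibcpid" → 6 new (i, b, c, p, i, d)
  "ibchutnorme" → prefix "ibc" already present; 8 new (h, u, t, n, o, r, m, e)
  "tzxo" → 4 new (t, z, x, o)
  "pkmtxmzv" → prefix "pkmtxmz" already present; 1 new (v)
  "pkmdie" → prefix "pkmdi" already present; 1 new (e)
  "ibbdkqz" → prefix "ib" already present; 5 new (b, d, k, q, z)
  "pkmtxmznkwb" → prefix "pkmtxmzn" already present; 3 new (k, w, b)
  "pkmdwywused" → prefix "pkmdwy" already present; 5 new (w, u, s, e, d)
  "ibcpis" → prefix "ibcpi" already present; 1 new (s)
Total nodes = 5 + 8 + 2 + 5 + 8 + 6 + 8 + 4 + 1 + 1 + 5 + 3 + 5 + 1 = 62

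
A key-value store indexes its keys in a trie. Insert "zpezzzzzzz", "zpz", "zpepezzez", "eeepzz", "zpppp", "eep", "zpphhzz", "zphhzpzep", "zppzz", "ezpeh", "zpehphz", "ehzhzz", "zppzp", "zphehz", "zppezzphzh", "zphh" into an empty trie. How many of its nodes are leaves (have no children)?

15

A leaf is a node with no children — equivalently, the end of a word that is not a proper prefix of any other stored word.
Those words: "eeepzz", "eep", "ehzhzz", "ezpeh", "zpehphz", "zpepezzez", "zpezzzzzzz", "zphehz", "zphhzpzep", "zppezzphzh", "zpphhzz", "zpppp", "zppzp", "zppzz", "zpz"
Leaf count: 15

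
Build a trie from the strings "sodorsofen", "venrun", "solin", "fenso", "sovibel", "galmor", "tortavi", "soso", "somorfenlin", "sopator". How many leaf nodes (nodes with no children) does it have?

10

A leaf is a node with no children — equivalently, the end of a word that is not a proper prefix of any other stored word.
Those words: "fenso", "galmor", "sodorsofen", "solin", "somorfenlin", "sopator", "soso", "sovibel", "tortavi", "venrun"
Leaf count: 10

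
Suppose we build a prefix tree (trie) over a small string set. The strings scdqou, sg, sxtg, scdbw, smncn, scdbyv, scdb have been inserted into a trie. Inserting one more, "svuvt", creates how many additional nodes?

The longest prefix of "svuvt" already in the trie is "s" (length 1).
Each of the 4 remaining characters creates one node.

4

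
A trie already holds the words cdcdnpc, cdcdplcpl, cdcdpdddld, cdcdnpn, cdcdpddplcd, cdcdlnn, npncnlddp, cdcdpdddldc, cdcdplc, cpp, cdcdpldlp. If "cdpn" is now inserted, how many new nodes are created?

2

Walking "cdpn" from the root, the first 2 characters ("cd") follow existing edges; "p" is the first miss.
New nodes needed: |"cdpn"| − 2 = 4 − 2 = 2.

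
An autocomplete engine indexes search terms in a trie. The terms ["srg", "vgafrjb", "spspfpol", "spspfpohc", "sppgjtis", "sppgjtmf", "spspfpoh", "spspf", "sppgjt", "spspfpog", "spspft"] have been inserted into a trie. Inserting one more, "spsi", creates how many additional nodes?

1

"sps" is already a path in the trie; the remaining "i" must be added.
So 4 − 3 = 1 new nodes.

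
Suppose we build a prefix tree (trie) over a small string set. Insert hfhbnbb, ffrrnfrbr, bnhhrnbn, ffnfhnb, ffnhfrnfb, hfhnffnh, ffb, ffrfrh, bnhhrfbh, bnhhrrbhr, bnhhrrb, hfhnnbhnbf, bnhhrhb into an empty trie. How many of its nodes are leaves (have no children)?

12

Leaves are exactly the stored words that no other stored word extends.
Those words: "bnhhrfbh", "bnhhrhb", "bnhhrnbn", "bnhhrrbhr", "ffb", "ffnfhnb", "ffnhfrnfb", "ffrfrh", "ffrrnfrbr", "hfhbnbb", "hfhnffnh", "hfhnnbhnbf"
Leaf count: 12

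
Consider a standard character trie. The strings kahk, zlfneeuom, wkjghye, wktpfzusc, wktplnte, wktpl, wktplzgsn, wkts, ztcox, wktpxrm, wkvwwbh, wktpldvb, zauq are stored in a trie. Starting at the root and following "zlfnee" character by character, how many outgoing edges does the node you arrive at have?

Walk "zlfnee" from the root, arriving at one node.
Characters that immediately follow "zlfnee" among the stored strings: {u}.
That node has 1 child edge.

1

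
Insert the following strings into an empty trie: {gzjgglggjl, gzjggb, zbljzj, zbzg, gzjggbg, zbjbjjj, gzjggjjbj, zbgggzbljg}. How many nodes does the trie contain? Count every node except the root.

Trace insertions, counting only characters that open a new branch:
  "gzjgglggjl" → 10 new (g, z, j, g, g, l, g, g, j, l)
  "gzjggb" → prefix "gzjgg" already present; 1 new (b)
  "zbljzj" → 6 new (z, b, l, j, z, j)
  "zbzg" → prefix "zb" already present; 2 new (z, g)
  "gzjggbg" → prefix "gzjggb" already present; 1 new (g)
  "zbjbjjj" → prefix "zb" already present; 5 new (j, b, j, j, j)
  "gzjggjjbj" → prefix "gzjgg" already present; 4 new (j, j, b, j)
  "zbgggzbljg" → prefix "zb" already present; 8 new (g, g, g, z, b, l, j, g)
Total nodes = 10 + 1 + 6 + 2 + 1 + 5 + 4 + 8 = 37

37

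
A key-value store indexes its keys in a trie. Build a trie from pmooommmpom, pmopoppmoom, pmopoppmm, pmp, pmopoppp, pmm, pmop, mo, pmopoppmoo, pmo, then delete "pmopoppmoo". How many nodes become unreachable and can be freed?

0

After clearing the end-marker at "pmopoppmoo", prune upward until reaching a node still needed by another word.
Every node on "pmopoppmoo" is still needed (e.g. by "pmopoppmoom"), so nothing is freed.
Nodes removed: 0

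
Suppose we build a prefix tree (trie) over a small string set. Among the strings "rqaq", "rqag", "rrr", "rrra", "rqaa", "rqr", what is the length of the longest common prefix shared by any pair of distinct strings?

3

Look for the deepest trie node that still has at least two words in its subtree.
e.g. "rqaa" and "rqag" share the prefix "rqa" of length 3; no pair shares a longer one.
Longest shared-prefix length: 3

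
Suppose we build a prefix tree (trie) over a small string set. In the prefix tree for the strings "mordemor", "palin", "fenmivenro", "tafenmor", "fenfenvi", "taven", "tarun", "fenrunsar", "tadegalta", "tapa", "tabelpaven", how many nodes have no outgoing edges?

A leaf is a node with no children — equivalently, the end of a word that is not a proper prefix of any other stored word.
Those words: "fenfenvi", "fenmivenro", "fenrunsar", "mordemor", "palin", "tabelpaven", "tadegalta", "tafenmor", "tapa", "tarun", "taven"
Leaf count: 11

11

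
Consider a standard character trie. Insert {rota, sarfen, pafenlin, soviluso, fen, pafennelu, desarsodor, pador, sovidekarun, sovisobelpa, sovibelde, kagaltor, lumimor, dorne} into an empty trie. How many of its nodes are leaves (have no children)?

Leaves are exactly the stored words that no other stored word extends.
Those words: "desarsodor", "dorne", "fen", "kagaltor", "lumimor", "pador", "pafenlin", "pafennelu", "rota", "sarfen", "sovibelde", "sovidekarun", "soviluso", "sovisobelpa"
Leaf count: 14

14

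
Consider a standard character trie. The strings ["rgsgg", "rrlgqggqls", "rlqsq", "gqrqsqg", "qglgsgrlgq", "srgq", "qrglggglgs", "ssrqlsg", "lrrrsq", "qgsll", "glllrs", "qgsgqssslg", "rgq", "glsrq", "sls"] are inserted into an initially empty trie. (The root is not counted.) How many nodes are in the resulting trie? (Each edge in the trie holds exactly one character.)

81

Trace insertions, counting only characters that open a new branch:
  "rgsgg" → 5 new (r, g, s, g, g)
  "rrlgqggqls" → prefix "r" already present; 9 new (r, l, g, q, g, g, q, l, s)
  "rlqsq" → prefix "r" already present; 4 new (l, q, s, q)
  "gqrqsqg" → 7 new (g, q, r, q, s, q, g)
  "qglgsgrlgq" → 10 new (q, g, l, g, s, g, r, l, g, q)
  "srgq" → 4 new (s, r, g, q)
  "qrglggglgs" → prefix "q" already present; 9 new (r, g, l, g, g, g, l, g, s)
  "ssrqlsg" → prefix "s" already present; 6 new (s, r, q, l, s, g)
  "lrrrsq" → 6 new (l, r, r, r, s, q)
  "qgsll" → prefix "qg" already present; 3 new (s, l, l)
  "glllrs" → prefix "g" already present; 5 new (l, l, l, r, s)
  "qgsgqssslg" → prefix "qgs" already present; 7 new (g, q, s, s, s, l, g)
  "rgq" → prefix "rg" already present; 1 new (q)
  "glsrq" → prefix "gl" already present; 3 new (s, r, q)
  "sls" → prefix "s" already present; 2 new (l, s)
Total nodes = 5 + 9 + 4 + 7 + 10 + 4 + 9 + 6 + 6 + 3 + 5 + 7 + 1 + 3 + 2 = 81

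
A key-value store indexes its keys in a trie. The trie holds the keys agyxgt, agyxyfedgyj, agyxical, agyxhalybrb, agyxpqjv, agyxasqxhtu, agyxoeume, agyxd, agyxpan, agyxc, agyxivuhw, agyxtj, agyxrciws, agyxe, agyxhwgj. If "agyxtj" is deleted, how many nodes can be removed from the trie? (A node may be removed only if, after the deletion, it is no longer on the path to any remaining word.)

Walk "agyxtj" from the leaf back toward the root, removing each node that no remaining word uses.
The suffix "tj" (2 nodes) is used only by "agyxtj"; the node for "agyx" still has the child "g", so pruning stops there.
Nodes removed: 2

2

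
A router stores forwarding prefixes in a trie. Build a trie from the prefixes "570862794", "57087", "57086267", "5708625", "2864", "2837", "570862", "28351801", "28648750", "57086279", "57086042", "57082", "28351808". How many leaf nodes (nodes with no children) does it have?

10

A leaf is a node with no children — equivalently, the end of a word that is not a proper prefix of any other stored word.
Those words: "28351801", "28351808", "2837", "28648750", "57082", "57086042", "5708625", "57086267", "570862794", "57087"
Leaf count: 10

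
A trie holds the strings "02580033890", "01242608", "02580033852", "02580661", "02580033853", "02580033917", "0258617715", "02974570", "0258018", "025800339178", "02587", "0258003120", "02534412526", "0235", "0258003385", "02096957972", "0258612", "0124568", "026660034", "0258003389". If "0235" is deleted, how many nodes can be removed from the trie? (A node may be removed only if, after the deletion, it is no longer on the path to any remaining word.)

2

After clearing the end-marker at "0235", prune upward until reaching a node still needed by another word.
The suffix "35" (2 nodes) is used only by "0235"; the node for "02" still has the child "5", so pruning stops there.
Nodes removed: 2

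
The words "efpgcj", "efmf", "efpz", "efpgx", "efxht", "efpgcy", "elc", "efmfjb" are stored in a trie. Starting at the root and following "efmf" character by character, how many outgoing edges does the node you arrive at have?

1

The children of the "efmf" node are the distinct next characters among strings starting with "efmf".
Distinct next characters after "efmf": j.
That node has 1 child edge.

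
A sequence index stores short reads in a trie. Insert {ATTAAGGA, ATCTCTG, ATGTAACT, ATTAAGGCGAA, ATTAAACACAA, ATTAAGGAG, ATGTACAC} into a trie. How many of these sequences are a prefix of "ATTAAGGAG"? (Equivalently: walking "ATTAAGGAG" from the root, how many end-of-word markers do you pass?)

2

Walk "ATTAAGGAG" from the root; an end-of-word marker is hit whenever a stored word is a prefix of "ATTAAGGAG".
Prefixes of the query that are stored words: "ATTAAGGA", "ATTAAGGAG"
Count: 2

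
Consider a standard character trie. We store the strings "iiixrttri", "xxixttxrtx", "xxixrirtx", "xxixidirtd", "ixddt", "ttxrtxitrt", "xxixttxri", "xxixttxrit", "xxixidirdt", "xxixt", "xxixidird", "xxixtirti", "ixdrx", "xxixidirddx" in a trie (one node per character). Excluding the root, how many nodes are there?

56

Trace insertions, counting only characters that open a new branch:
  "iiixrttri" → 9 new (i, i, i, x, r, t, t, r, i)
  "xxixttxrtx" → 10 new (x, x, i, x, t, t, x, r, t, x)
  "xxixrirtx" → prefix "xxix" already present; 5 new (r, i, r, t, x)
  "xxixidirtd" → prefix "xxix" already present; 6 new (i, d, i, r, t, d)
  "ixddt" → prefix "i" already present; 4 new (x, d, d, t)
  "ttxrtxitrt" → 10 new (t, t, x, r, t, x, i, t, r, t)
  "xxixttxri" → prefix "xxixttxr" already present; 1 new (i)
  "xxixttxrit" → prefix "xxixttxri" already present; 1 new (t)
  "xxixidirdt" → prefix "xxixidir" already present; 2 new (d, t)
  "xxixt" → prefix "xxixt" already present; 0 new (none)
  "xxixidird" → prefix "xxixidird" already present; 0 new (none)
  "xxixtirti" → prefix "xxixt" already present; 4 new (i, r, t, i)
  "ixdrx" → prefix "ixd" already present; 2 new (r, x)
  "xxixidirddx" → prefix "xxixidird" already present; 2 new (d, x)
Total nodes = 9 + 10 + 5 + 6 + 4 + 10 + 1 + 1 + 2 + 0 + 0 + 4 + 2 + 2 = 56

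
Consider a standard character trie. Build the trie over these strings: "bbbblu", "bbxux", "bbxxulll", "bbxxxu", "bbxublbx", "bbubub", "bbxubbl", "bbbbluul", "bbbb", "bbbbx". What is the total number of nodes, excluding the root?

29

Count nodes per top-level branch (shared prefixes stored once):
  'b'-branch (bbbb, bbbblu, bbbbluul, bbbbx, bbubub, bbxubbl, bbxublbx, bbxux, bbxxulll, bbxxxu): 29 nodes
Sum: 29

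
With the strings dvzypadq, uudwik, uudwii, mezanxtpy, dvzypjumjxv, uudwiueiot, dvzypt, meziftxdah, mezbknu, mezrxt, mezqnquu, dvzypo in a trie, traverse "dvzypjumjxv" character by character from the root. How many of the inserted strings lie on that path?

1

Traverse "dvzypjumjxv" character by character; count nodes along the way that are marked as word ends.
Prefixes of the query that are stored words: "dvzypjumjxv"
Count: 1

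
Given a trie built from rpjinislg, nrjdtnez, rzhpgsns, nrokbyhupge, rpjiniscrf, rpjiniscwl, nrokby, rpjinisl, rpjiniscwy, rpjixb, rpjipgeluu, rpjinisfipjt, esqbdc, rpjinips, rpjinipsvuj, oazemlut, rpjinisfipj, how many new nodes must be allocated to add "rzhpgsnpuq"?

3

Walking "rzhpgsnpuq" from the root, the first 7 characters ("rzhpgsn") follow existing edges; "p" is the first miss.
Each of the 3 remaining characters creates one node.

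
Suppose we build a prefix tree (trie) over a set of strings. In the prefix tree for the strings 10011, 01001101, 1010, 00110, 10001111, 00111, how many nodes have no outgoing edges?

6

Leaves are exactly the stored words that no other stored word extends.
Those words: "00110", "00111", "01001101", "10001111", "10011", "1010"
Leaf count: 6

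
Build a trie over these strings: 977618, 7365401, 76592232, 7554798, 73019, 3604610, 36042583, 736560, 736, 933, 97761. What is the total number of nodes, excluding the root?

Count nodes per top-level branch (shared prefixes stored once):
  '3'-branch (36042583, 3604610): 11 nodes
  '7'-branch (73019, 736, 7365401, 736560, 7554798, 76592232): 25 nodes
  '9'-branch (933, 97761, 977618): 8 nodes
Sum: 44

44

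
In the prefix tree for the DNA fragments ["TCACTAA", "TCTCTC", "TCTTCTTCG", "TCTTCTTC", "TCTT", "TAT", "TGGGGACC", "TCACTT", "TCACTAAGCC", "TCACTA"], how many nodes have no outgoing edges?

A leaf is a node with no children — equivalently, the end of a word that is not a proper prefix of any other stored word.
Those words: "TAT", "TCACTAAGCC", "TCACTT", "TCTCTC", "TCTTCTTCG", "TGGGGACC"
Leaf count: 6

6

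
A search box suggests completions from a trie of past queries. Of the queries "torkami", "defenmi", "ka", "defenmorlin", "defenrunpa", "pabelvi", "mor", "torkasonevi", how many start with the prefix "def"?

Filter for entries beginning with "def":
Words under "def": defenmi, defenmorlin, defenrunpa
Count: 3

3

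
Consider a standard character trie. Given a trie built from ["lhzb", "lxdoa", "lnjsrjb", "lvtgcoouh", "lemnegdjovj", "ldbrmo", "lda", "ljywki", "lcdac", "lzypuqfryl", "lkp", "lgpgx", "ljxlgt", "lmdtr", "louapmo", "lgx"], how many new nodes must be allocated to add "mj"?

2

No existing word starts with "m", so every character of "mj" needs a new node.
2 − 0 = 2 new nodes.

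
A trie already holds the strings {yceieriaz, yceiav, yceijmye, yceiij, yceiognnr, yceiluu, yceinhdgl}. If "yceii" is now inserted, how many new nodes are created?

0

Every character of "yceii" already lies on an existing path (it is a prefix of some stored word).
No new nodes are needed: 0.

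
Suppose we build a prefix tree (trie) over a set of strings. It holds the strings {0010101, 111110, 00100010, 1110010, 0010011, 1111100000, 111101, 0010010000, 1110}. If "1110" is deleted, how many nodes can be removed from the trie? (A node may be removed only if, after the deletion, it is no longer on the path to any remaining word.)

0

A node on "1110"'s path can go only if nothing else ends at it or branches off below it.
Every node on "1110" is still needed (e.g. by "1110010"), so nothing is freed.
Nodes removed: 0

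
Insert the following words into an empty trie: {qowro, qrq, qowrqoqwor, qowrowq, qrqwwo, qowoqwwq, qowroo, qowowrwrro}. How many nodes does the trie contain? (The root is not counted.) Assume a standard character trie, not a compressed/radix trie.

Trie structure (* marks end of a word):
(root)
└─ q
   ├─ o
   │  └─ w
   │     ├─ o
   │     │  ├─ q
   │     │  │  └─ w
   │     │  │     └─ w
   │     │  │        └─ q *
   │     │  └─ w
   │     │     └─ r
   │     │        └─ w
   │     │           └─ r
   │     │              └─ r
   │     │                 └─ o *
   │     └─ r
   │        ├─ o *
   │        │  ├─ o *
   │        │  └─ w
   │        │     └─ q *
   │        └─ q
   │           └─ o
   │              └─ q
   │                 └─ w
   │                    └─ o
   │                       └─ r *
   └─ r
      └─ q *
         └─ w
            └─ w
               └─ o *
Counting every labelled node above: 30.

30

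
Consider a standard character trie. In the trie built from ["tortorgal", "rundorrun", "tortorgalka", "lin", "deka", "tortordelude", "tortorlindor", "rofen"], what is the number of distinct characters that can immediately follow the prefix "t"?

1

The children of the "t" node are the distinct next characters among strings starting with "t".
Characters that immediately follow "t" among the stored strings: {o}.
That node has 1 child edge.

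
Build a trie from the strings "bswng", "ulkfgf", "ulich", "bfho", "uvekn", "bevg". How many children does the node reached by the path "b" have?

3

The children of the "b" node are the distinct next characters among strings starting with "b".
Characters that immediately follow "b" among the stored strings: {e, f, s}.
That node has 3 child edges.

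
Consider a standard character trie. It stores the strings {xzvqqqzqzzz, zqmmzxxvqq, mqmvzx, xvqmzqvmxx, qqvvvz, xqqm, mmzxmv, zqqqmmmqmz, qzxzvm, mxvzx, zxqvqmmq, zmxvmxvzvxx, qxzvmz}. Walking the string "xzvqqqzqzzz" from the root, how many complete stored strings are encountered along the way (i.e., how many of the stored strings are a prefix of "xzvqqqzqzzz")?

1

Traverse "xzvqqqzqzzz" character by character; count nodes along the way that are marked as word ends.
Prefixes of the query that are stored words: "xzvqqqzqzzz"
Count: 1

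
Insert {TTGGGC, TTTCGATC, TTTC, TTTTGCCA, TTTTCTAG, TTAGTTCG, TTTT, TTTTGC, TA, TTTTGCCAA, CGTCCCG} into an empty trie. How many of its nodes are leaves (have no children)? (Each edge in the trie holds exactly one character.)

7

A leaf is a node with no children — equivalently, the end of a word that is not a proper prefix of any other stored word.
Those words: "CGTCCCG", "TA", "TTAGTTCG", "TTGGGC", "TTTCGATC", "TTTTCTAG", "TTTTGCCAA"
Leaf count: 7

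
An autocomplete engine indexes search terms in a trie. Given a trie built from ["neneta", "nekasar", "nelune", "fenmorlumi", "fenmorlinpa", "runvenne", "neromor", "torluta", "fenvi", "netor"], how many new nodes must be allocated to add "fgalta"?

5

"f" is already a path in the trie; the remaining "galta" must be added.
New nodes needed: |"fgalta"| − 1 = 6 − 1 = 5.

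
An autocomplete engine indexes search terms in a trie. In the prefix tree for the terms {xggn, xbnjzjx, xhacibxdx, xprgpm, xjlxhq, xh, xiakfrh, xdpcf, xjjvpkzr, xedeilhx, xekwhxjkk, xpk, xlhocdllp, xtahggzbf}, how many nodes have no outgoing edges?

13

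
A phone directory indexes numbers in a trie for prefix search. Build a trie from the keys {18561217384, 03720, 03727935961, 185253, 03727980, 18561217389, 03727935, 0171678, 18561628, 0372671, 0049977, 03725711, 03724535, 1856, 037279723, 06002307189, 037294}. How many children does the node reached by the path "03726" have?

The children of the "03726" node are the distinct next characters among strings starting with "03726".
Distinct next characters after "03726": 7.
That node has 1 child edge.

1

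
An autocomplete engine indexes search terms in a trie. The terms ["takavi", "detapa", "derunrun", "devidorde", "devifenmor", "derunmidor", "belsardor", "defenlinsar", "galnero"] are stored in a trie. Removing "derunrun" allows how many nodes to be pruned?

3

A node on "derunrun"'s path can go only if nothing else ends at it or branches off below it.
The suffix "run" (3 nodes) is used only by "derunrun"; the node for "derun" still has the child "m", so pruning stops there.
Nodes removed: 3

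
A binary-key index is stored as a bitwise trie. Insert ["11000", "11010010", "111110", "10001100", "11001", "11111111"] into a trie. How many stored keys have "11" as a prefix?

Filter for entries beginning with "11":
Words under "11": 11000, 11001, 11010010, 111110, 11111111
Count: 5

5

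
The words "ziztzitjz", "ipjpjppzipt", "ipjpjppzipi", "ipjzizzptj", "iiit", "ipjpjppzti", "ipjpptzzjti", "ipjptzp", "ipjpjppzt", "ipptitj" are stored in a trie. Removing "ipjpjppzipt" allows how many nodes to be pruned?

1

A node on "ipjpjppzipt"'s path can go only if nothing else ends at it or branches off below it.
The suffix "t" (1 node) is used only by "ipjpjppzipt"; the node for "ipjpjppzip" still has the child "i", so pruning stops there.
Nodes removed: 1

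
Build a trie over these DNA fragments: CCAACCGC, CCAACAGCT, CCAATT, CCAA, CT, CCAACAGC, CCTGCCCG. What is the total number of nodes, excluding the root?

Insert word by word; a character creates a node only if that edge doesn't already exist:
  "CCAACCGC" → 8 new (C, C, A, A, C, C, G, C)
  "CCAACAGCT" → prefix "CCAAC" already present; 4 new (A, G, C, T)
  "CCAATT" → prefix "CCAA" already present; 2 new (T, T)
  "CCAA" → prefix "CCAA" already present; 0 new (none)
  "CT" → prefix "C" already present; 1 new (T)
  "CCAACAGC" → prefix "CCAACAGC" already present; 0 new (none)
  "CCTGCCCG" → prefix "CC" already present; 6 new (T, G, C, C, C, G)
Total nodes = 8 + 4 + 2 + 0 + 1 + 0 + 6 = 21

21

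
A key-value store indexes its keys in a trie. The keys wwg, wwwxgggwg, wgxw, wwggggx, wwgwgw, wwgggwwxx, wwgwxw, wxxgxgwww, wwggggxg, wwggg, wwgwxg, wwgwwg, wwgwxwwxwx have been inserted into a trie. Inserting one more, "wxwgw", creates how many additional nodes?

3

"wx" is already a path in the trie; the remaining "wgw" must be added.
So 5 − 2 = 3 new nodes.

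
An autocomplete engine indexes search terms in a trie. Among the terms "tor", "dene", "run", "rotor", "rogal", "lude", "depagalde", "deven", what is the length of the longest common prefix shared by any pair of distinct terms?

Look for the deepest trie node that still has at least two words in its subtree.
"dene" and "depagalde" agree on "de" (2 characters) before diverging; nothing deeper is shared.
Longest shared-prefix length: 2

2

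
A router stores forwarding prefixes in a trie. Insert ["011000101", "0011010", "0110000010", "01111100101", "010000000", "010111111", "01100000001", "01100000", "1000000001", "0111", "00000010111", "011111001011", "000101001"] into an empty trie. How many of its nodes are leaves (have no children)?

A leaf is a node with no children — equivalently, the end of a word that is not a proper prefix of any other stored word.
Those words: "00000010111", "000101001", "0011010", "010000000", "010111111", "01100000001", "0110000010", "011000101", "011111001011", "1000000001"
Leaf count: 10

10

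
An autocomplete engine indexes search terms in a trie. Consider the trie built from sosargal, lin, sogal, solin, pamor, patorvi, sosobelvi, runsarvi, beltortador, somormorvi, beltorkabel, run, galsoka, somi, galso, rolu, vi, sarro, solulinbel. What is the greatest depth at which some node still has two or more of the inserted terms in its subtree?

The deepest shared node is where two words last agree before diverging.
e.g. "beltorkabel" and "beltortador" share the prefix "beltor" of length 6; no pair shares a longer one.
Longest shared-prefix length: 6

6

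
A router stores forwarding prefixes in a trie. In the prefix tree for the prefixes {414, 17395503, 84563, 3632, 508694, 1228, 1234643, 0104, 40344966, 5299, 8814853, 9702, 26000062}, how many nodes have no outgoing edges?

A leaf is a node with no children — equivalently, the end of a word that is not a proper prefix of any other stored word.
Those words: "0104", "1228", "1234643", "17395503", "26000062", "3632", "40344966", "414", "508694", "5299", "84563", "8814853", "9702"
Leaf count: 13

13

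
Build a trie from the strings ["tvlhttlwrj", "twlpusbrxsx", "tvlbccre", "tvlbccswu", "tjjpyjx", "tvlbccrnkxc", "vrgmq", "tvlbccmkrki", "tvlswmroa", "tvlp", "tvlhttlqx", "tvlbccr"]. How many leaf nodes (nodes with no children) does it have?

A leaf is a node with no children — equivalently, the end of a word that is not a proper prefix of any other stored word.
Those words: "tjjpyjx", "tvlbccmkrki", "tvlbccre", "tvlbccrnkxc", "tvlbccswu", "tvlhttlqx", "tvlhttlwrj", "tvlp", "tvlswmroa", "twlpusbrxsx", "vrgmq"
Leaf count: 11

11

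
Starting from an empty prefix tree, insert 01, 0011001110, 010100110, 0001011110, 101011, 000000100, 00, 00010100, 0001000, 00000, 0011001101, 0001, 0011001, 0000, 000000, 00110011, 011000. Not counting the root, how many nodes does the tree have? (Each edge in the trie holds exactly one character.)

Count nodes per top-level branch (shared prefixes stored once):
  '0'-branch (00, 0000, 00000, 000000, 000000100, 0001, 0001000, 00010100, 0001011110, 0011001, 00110011, 0011001101, 0011001110, 01, 010100110, 011000): 42 nodes
  '1'-branch (101011): 6 nodes
Sum: 48

48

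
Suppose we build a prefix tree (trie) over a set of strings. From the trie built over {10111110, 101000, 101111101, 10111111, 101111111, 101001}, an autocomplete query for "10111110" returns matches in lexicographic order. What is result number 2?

101111101

Words with prefix "10111110", in lexicographic order: "10111110", "101111101"
Position 2: 101111101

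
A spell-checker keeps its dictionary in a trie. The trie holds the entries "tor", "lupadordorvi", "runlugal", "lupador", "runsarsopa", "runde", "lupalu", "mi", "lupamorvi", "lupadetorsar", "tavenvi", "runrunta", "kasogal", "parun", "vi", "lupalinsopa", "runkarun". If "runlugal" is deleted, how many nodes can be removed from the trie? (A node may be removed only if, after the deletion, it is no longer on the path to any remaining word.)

5

Walk "runlugal" from the leaf back toward the root, removing each node that no remaining word uses.
The suffix "lugal" (5 nodes) is used only by "runlugal"; the node for "run" still has the child "s", so pruning stops there.
Nodes removed: 5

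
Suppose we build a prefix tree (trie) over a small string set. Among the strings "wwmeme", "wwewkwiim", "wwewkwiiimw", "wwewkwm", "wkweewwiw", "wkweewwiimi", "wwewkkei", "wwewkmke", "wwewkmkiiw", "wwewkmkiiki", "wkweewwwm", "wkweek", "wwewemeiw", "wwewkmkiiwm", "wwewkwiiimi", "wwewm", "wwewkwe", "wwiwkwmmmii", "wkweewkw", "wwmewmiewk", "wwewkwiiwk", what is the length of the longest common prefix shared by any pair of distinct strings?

10

The deepest shared node is where two words last agree before diverging.
e.g. "wwewkmkiiw" and "wwewkmkiiwm" share the prefix "wwewkmkiiw" of length 10; no pair shares a longer one.
Longest shared-prefix length: 10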